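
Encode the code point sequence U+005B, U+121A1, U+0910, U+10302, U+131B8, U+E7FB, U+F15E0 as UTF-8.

U+005B: 1-byte form → 5B.
U+121A1: 4-byte form → F0 92 86 A1.
U+0910: 3-byte form → E0 A4 90.
U+10302: 4-byte form → F0 90 8C 82.
U+131B8: 4-byte form → F0 93 86 B8.
U+E7FB: 3-byte form → EE 9F BB.
U+F15E0: 4-byte form → F3 B1 97 A0.
Concatenated (23 bytes): 5B F0 92 86 A1 E0 A4 90 F0 90 8C 82 F0 93 86 B8 EE 9F BB F3 B1 97 A0.

5B F0 92 86 A1 E0 A4 90 F0 90 8C 82 F0 93 86 B8 EE 9F BB F3 B1 97 A0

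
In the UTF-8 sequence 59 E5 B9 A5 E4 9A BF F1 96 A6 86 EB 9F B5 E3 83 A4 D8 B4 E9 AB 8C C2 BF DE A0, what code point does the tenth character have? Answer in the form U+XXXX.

U+07A0

Offset 0: leading byte 0x59 = 01011001 → 1-byte char #1 = 59.
Offset 1: leading byte 0xE5 = 11100101 → 3-byte char #2 = E5 B9 A5.
Offset 4: leading byte 0xE4 = 11100100 → 3-byte char #3 = E4 9A BF.
Offset 7: leading byte 0xF1 = 11110001 → 4-byte char #4 = F1 96 A6 86.
Offset 11: leading byte 0xEB = 11101011 → 3-byte char #5 = EB 9F B5.
Offset 14: leading byte 0xE3 = 11100011 → 3-byte char #6 = E3 83 A4.
Offset 17: leading byte 0xD8 = 11011000 → 2-byte char #7 = D8 B4.
Offset 19: leading byte 0xE9 = 11101001 → 3-byte char #8 = E9 AB 8C.
Offset 22: leading byte 0xC2 = 11000010 → 2-byte char #9 = C2 BF.
Offset 24: leading byte 0xDE = 11011110 → 2-byte char #10 = DE A0.
Leading byte 0xDE = 11011110 matches 110xxxxx → 2-byte sequence.
Byte 1: 0xDE = 11011110, payload 11110 (5 bits).
Byte 2: 0xA0 = 10100000 (10xxxxxx ✓), payload 100000.
Concatenate: 11110100000 = 0x7A0 (11 bits → U+07A0).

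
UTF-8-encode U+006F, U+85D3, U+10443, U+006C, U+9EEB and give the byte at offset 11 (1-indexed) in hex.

0xBB

1-indexed offset 11 is 0-indexed offset 10.
U+006F → 1-byte form 6F at offsets 0–0.
U+85D3 → 3-byte form E8 97 93 at offsets 1–3.
U+10443 → 4-byte form F0 90 91 83 at offsets 4–7.
U+006C → 1-byte form 6C at offsets 8–8.
U+9EEB → 3-byte form E9 BB AB at offsets 9–11.
Offset 10 falls in char 5's range; it's byte 2 of E9 BB AB = 0xBB.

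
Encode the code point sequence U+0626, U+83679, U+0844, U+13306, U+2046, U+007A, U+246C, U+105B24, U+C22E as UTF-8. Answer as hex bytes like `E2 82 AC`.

U+0626: 2-byte form → D8 A6.
U+83679: 4-byte form → F2 83 99 B9.
U+0844: 3-byte form → E0 A1 84.
U+13306: 4-byte form → F0 93 8C 86.
U+2046: 3-byte form → E2 81 86.
U+007A: 1-byte form → 7A.
U+246C: 3-byte form → E2 91 AC.
U+105B24: 4-byte form → F4 85 AC A4.
U+C22E: 3-byte form → EC 88 AE.
Concatenated (27 bytes): D8 A6 F2 83 99 B9 E0 A1 84 F0 93 8C 86 E2 81 86 7A E2 91 AC F4 85 AC A4 EC 88 AE.

D8 A6 F2 83 99 B9 E0 A1 84 F0 93 8C 86 E2 81 86 7A E2 91 AC F4 85 AC A4 EC 88 AE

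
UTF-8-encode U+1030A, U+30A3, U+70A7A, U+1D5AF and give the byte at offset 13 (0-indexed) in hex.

0x96

U+1030A → 4-byte form F0 90 8C 8A at offsets 0–3.
U+30A3 → 3-byte form E3 82 A3 at offsets 4–6.
U+70A7A → 4-byte form F1 B0 A9 BA at offsets 7–10.
U+1D5AF → 4-byte form F0 9D 96 AF at offsets 11–14.
Offset 13 falls in char 4's range; it's byte 3 of F0 9D 96 AF = 0x96.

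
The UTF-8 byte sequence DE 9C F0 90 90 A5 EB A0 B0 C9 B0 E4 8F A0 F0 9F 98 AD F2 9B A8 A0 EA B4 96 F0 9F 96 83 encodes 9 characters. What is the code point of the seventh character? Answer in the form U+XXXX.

U+9BA20

Offset 0: leading byte 0xDE = 11011110 → 2-byte char #1 = DE 9C.
Offset 2: leading byte 0xF0 = 11110000 → 4-byte char #2 = F0 90 90 A5.
Offset 6: leading byte 0xEB = 11101011 → 3-byte char #3 = EB A0 B0.
Offset 9: leading byte 0xC9 = 11001001 → 2-byte char #4 = C9 B0.
Offset 11: leading byte 0xE4 = 11100100 → 3-byte char #5 = E4 8F A0.
Offset 14: leading byte 0xF0 = 11110000 → 4-byte char #6 = F0 9F 98 AD.
Offset 18: leading byte 0xF2 = 11110010 → 4-byte char #7 = F2 9B A8 A0.
Leading byte 0xF2 = 11110010 matches 11110xxx → 4-byte sequence.
Byte 1: 0xF2 = 11110010, payload 010 (3 bits).
Byte 2: 0x9B = 10011011 (10xxxxxx ✓), payload 011011.
Byte 3: 0xA8 = 10101000 (10xxxxxx ✓), payload 101000.
Byte 4: 0xA0 = 10100000 (10xxxxxx ✓), payload 100000.
Concatenate: 010011011101000100000 = 0x9BA20 (21 bits → U+9BA20).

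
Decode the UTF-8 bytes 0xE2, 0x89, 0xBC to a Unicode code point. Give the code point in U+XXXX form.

Leading byte 0xE2 = 11100010 matches 1110xxxx → 3-byte sequence.
Byte 1: 0xE2 = 11100010, payload 0010 (4 bits).
Byte 2: 0x89 = 10001001 (10xxxxxx ✓), payload 001001.
Byte 3: 0xBC = 10111100 (10xxxxxx ✓), payload 111100.
Concatenate: 0010001001111100 = 0x227C (16 bits → U+227C).

U+227C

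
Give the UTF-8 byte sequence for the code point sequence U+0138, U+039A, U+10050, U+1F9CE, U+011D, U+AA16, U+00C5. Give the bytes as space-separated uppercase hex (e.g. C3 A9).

U+0138: 2-byte form → C4 B8.
U+039A: 2-byte form → CE 9A.
U+10050: 4-byte form → F0 90 81 90.
U+1F9CE: 4-byte form → F0 9F A7 8E.
U+011D: 2-byte form → C4 9D.
U+AA16: 3-byte form → EA A8 96.
U+00C5: 2-byte form → C3 85.
Concatenated (19 bytes): C4 B8 CE 9A F0 90 81 90 F0 9F A7 8E C4 9D EA A8 96 C3 85.

C4 B8 CE 9A F0 90 81 90 F0 9F A7 8E C4 9D EA A8 96 C3 85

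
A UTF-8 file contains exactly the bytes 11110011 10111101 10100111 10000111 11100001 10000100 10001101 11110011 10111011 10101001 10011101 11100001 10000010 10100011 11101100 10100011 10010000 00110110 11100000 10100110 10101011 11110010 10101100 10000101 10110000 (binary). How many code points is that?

8

Byte at offset 0: 0xF3 = 11110011 → 4-byte char (#1). Advance 4.
Byte at offset 4: 0xE1 = 11100001 → 3-byte char (#2). Advance 3.
Byte at offset 7: 0xF3 = 11110011 → 4-byte char (#3). Advance 4.
Byte at offset 11: 0xE1 = 11100001 → 3-byte char (#4). Advance 3.
Byte at offset 14: 0xEC = 11101100 → 3-byte char (#5). Advance 3.
Byte at offset 17: 0x36 = 00110110 → 1-byte char (#6). Advance 1.
Byte at offset 18: 0xE0 = 11100000 → 3-byte char (#7). Advance 3.
Byte at offset 21: 0xF2 = 11110010 → 4-byte char (#8). Advance 4.
Reached end at offset 25 after 8 code points.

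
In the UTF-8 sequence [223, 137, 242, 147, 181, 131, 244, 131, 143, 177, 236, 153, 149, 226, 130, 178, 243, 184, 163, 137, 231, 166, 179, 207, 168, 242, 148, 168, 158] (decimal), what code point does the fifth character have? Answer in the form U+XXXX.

Offset 0: leading byte 0xDF = 11011111 → 2-byte char #1 = DF 89.
Offset 2: leading byte 0xF2 = 11110010 → 4-byte char #2 = F2 93 B5 83.
Offset 6: leading byte 0xF4 = 11110100 → 4-byte char #3 = F4 83 8F B1.
Offset 10: leading byte 0xEC = 11101100 → 3-byte char #4 = EC 99 95.
Offset 13: leading byte 0xE2 = 11100010 → 3-byte char #5 = E2 82 B2.
Leading byte 0xE2 = 11100010 matches 1110xxxx → 3-byte sequence.
Byte 1: 0xE2 = 11100010, payload 0010 (4 bits).
Byte 2: 0x82 = 10000010 (10xxxxxx ✓), payload 000010.
Byte 3: 0xB2 = 10110010 (10xxxxxx ✓), payload 110010.
Concatenate: 0010000010110010 = 0x20B2 (16 bits → U+20B2).

U+20B2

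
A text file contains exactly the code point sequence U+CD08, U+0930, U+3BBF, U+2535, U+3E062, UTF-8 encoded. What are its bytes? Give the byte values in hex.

EC B4 88 E0 A4 B0 E3 AE BF E2 94 B5 F0 BE 81 A2

U+CD08: 3-byte form → EC B4 88.
U+0930: 3-byte form → E0 A4 B0.
U+3BBF: 3-byte form → E3 AE BF.
U+2535: 3-byte form → E2 94 B5.
U+3E062: 4-byte form → F0 BE 81 A2.
Concatenated (16 bytes): EC B4 88 E0 A4 B0 E3 AE BF E2 94 B5 F0 BE 81 A2.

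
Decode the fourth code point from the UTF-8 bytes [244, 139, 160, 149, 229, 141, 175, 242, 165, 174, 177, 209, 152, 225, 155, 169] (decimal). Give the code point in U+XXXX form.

U+0458

Offset 0: leading byte 0xF4 = 11110100 → 4-byte char #1 = F4 8B A0 95.
Offset 4: leading byte 0xE5 = 11100101 → 3-byte char #2 = E5 8D AF.
Offset 7: leading byte 0xF2 = 11110010 → 4-byte char #3 = F2 A5 AE B1.
Offset 11: leading byte 0xD1 = 11010001 → 2-byte char #4 = D1 98.
Leading byte 0xD1 = 11010001 matches 110xxxxx → 2-byte sequence.
Byte 1: 0xD1 = 11010001, payload 10001 (5 bits).
Byte 2: 0x98 = 10011000 (10xxxxxx ✓), payload 011000.
Concatenate: 10001011000 = 0x458 (11 bits → U+0458).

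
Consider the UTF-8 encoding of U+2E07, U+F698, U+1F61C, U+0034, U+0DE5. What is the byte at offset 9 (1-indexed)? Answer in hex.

0x98

1-indexed offset 9 is 0-indexed offset 8.
U+2E07 → 3-byte form E2 B8 87 at offsets 0–2.
U+F698 → 3-byte form EF 9A 98 at offsets 3–5.
U+1F61C → 4-byte form F0 9F 98 9C at offsets 6–9.
Offset 8 falls in char 3's range; it's byte 3 of F0 9F 98 9C = 0x98.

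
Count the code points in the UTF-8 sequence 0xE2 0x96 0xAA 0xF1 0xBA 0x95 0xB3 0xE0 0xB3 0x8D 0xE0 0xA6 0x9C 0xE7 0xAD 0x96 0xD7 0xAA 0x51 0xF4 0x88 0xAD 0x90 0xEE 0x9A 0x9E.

9

Byte at offset 0: 0xE2 = 11100010 → 3-byte char (#1). Advance 3.
Byte at offset 3: 0xF1 = 11110001 → 4-byte char (#2). Advance 4.
Byte at offset 7: 0xE0 = 11100000 → 3-byte char (#3). Advance 3.
Byte at offset 10: 0xE0 = 11100000 → 3-byte char (#4). Advance 3.
Byte at offset 13: 0xE7 = 11100111 → 3-byte char (#5). Advance 3.
Byte at offset 16: 0xD7 = 11010111 → 2-byte char (#6). Advance 2.
Byte at offset 18: 0x51 = 01010001 → 1-byte char (#7). Advance 1.
Byte at offset 19: 0xF4 = 11110100 → 4-byte char (#8). Advance 4.
Byte at offset 23: 0xEE = 11101110 → 3-byte char (#9). Advance 3.
Reached end at offset 26 after 9 code points.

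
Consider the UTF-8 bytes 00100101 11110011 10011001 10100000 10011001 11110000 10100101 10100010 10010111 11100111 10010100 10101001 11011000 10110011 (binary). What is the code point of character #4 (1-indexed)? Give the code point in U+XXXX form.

U+7529

Offset 0: leading byte 0x25 = 00100101 → 1-byte char #1 = 25.
Offset 1: leading byte 0xF3 = 11110011 → 4-byte char #2 = F3 99 A0 99.
Offset 5: leading byte 0xF0 = 11110000 → 4-byte char #3 = F0 A5 A2 97.
Offset 9: leading byte 0xE7 = 11100111 → 3-byte char #4 = E7 94 A9.
Leading byte 0xE7 = 11100111 matches 1110xxxx → 3-byte sequence.
Byte 1: 0xE7 = 11100111, payload 0111 (4 bits).
Byte 2: 0x94 = 10010100 (10xxxxxx ✓), payload 010100.
Byte 3: 0xA9 = 10101001 (10xxxxxx ✓), payload 101001.
Concatenate: 0111010100101001 = 0x7529 (16 bits → U+7529).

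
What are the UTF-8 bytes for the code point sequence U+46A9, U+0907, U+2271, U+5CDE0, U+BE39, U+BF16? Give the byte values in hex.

U+46A9: 3-byte form → E4 9A A9.
U+0907: 3-byte form → E0 A4 87.
U+2271: 3-byte form → E2 89 B1.
U+5CDE0: 4-byte form → F1 9C B7 A0.
U+BE39: 3-byte form → EB B8 B9.
U+BF16: 3-byte form → EB BC 96.
Concatenated (19 bytes): E4 9A A9 E0 A4 87 E2 89 B1 F1 9C B7 A0 EB B8 B9 EB BC 96.

E4 9A A9 E0 A4 87 E2 89 B1 F1 9C B7 A0 EB B8 B9 EB BC 96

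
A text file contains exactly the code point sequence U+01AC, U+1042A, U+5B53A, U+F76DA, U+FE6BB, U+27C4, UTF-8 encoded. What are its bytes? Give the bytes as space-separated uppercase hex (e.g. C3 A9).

U+01AC: 2-byte form → C6 AC.
U+1042A: 4-byte form → F0 90 90 AA.
U+5B53A: 4-byte form → F1 9B 94 BA.
U+F76DA: 4-byte form → F3 B7 9B 9A.
U+FE6BB: 4-byte form → F3 BE 9A BB.
U+27C4: 3-byte form → E2 9F 84.
Concatenated (21 bytes): C6 AC F0 90 90 AA F1 9B 94 BA F3 B7 9B 9A F3 BE 9A BB E2 9F 84.

C6 AC F0 90 90 AA F1 9B 94 BA F3 B7 9B 9A F3 BE 9A BB E2 9F 84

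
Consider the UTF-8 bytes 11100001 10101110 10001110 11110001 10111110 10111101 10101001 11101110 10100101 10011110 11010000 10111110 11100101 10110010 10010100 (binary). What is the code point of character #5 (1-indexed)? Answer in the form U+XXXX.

Offset 0: leading byte 0xE1 = 11100001 → 3-byte char #1 = E1 AE 8E.
Offset 3: leading byte 0xF1 = 11110001 → 4-byte char #2 = F1 BE BD A9.
Offset 7: leading byte 0xEE = 11101110 → 3-byte char #3 = EE A5 9E.
Offset 10: leading byte 0xD0 = 11010000 → 2-byte char #4 = D0 BE.
Offset 12: leading byte 0xE5 = 11100101 → 3-byte char #5 = E5 B2 94.
Leading byte 0xE5 = 11100101 matches 1110xxxx → 3-byte sequence.
Byte 1: 0xE5 = 11100101, payload 0101 (4 bits).
Byte 2: 0xB2 = 10110010 (10xxxxxx ✓), payload 110010.
Byte 3: 0x94 = 10010100 (10xxxxxx ✓), payload 010100.
Concatenate: 0101110010010100 = 0x5C94 (16 bits → U+5C94).

U+5C94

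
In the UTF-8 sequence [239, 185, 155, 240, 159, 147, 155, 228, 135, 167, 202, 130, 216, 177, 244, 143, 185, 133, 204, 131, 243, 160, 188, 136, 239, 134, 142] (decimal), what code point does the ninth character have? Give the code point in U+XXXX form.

Offset 0: leading byte 0xEF = 11101111 → 3-byte char #1 = EF B9 9B.
Offset 3: leading byte 0xF0 = 11110000 → 4-byte char #2 = F0 9F 93 9B.
Offset 7: leading byte 0xE4 = 11100100 → 3-byte char #3 = E4 87 A7.
Offset 10: leading byte 0xCA = 11001010 → 2-byte char #4 = CA 82.
Offset 12: leading byte 0xD8 = 11011000 → 2-byte char #5 = D8 B1.
Offset 14: leading byte 0xF4 = 11110100 → 4-byte char #6 = F4 8F B9 85.
Offset 18: leading byte 0xCC = 11001100 → 2-byte char #7 = CC 83.
Offset 20: leading byte 0xF3 = 11110011 → 4-byte char #8 = F3 A0 BC 88.
Offset 24: leading byte 0xEF = 11101111 → 3-byte char #9 = EF 86 8E.
Leading byte 0xEF = 11101111 matches 1110xxxx → 3-byte sequence.
Byte 1: 0xEF = 11101111, payload 1111 (4 bits).
Byte 2: 0x86 = 10000110 (10xxxxxx ✓), payload 000110.
Byte 3: 0x8E = 10001110 (10xxxxxx ✓), payload 001110.
Concatenate: 1111000110001110 = 0xF18E (16 bits → U+F18E).

U+F18E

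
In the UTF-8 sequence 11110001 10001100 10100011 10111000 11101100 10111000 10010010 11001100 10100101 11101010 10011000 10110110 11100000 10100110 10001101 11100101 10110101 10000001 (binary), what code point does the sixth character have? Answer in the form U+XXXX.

Offset 0: leading byte 0xF1 = 11110001 → 4-byte char #1 = F1 8C A3 B8.
Offset 4: leading byte 0xEC = 11101100 → 3-byte char #2 = EC B8 92.
Offset 7: leading byte 0xCC = 11001100 → 2-byte char #3 = CC A5.
Offset 9: leading byte 0xEA = 11101010 → 3-byte char #4 = EA 98 B6.
Offset 12: leading byte 0xE0 = 11100000 → 3-byte char #5 = E0 A6 8D.
Offset 15: leading byte 0xE5 = 11100101 → 3-byte char #6 = E5 B5 81.
Leading byte 0xE5 = 11100101 matches 1110xxxx → 3-byte sequence.
Byte 1: 0xE5 = 11100101, payload 0101 (4 bits).
Byte 2: 0xB5 = 10110101 (10xxxxxx ✓), payload 110101.
Byte 3: 0x81 = 10000001 (10xxxxxx ✓), payload 000001.
Concatenate: 0101110101000001 = 0x5D41 (16 bits → U+5D41).

U+5D41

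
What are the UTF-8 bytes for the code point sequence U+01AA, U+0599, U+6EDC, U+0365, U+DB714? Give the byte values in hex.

U+01AA: 2-byte form → C6 AA.
U+0599: 2-byte form → D6 99.
U+6EDC: 3-byte form → E6 BB 9C.
U+0365: 2-byte form → CD A5.
U+DB714: 4-byte form → F3 9B 9C 94.
Concatenated (13 bytes): C6 AA D6 99 E6 BB 9C CD A5 F3 9B 9C 94.

C6 AA D6 99 E6 BB 9C CD A5 F3 9B 9C 94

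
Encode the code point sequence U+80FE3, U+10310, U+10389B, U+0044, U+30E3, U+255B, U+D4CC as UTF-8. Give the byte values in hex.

F2 80 BF A3 F0 90 8C 90 F4 83 A2 9B 44 E3 83 A3 E2 95 9B ED 93 8C

U+80FE3: 4-byte form → F2 80 BF A3.
U+10310: 4-byte form → F0 90 8C 90.
U+10389B: 4-byte form → F4 83 A2 9B.
U+0044: 1-byte form → 44.
U+30E3: 3-byte form → E3 83 A3.
U+255B: 3-byte form → E2 95 9B.
U+D4CC: 3-byte form → ED 93 8C.
Concatenated (22 bytes): F2 80 BF A3 F0 90 8C 90 F4 83 A2 9B 44 E3 83 A3 E2 95 9B ED 93 8C.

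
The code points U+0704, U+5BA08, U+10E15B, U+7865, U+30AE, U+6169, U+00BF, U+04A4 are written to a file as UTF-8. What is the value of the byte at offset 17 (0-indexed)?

U+0704 → 2-byte form DC 84 at offsets 0–1.
U+5BA08 → 4-byte form F1 9B A8 88 at offsets 2–5.
U+10E15B → 4-byte form F4 8E 85 9B at offsets 6–9.
U+7865 → 3-byte form E7 A1 A5 at offsets 10–12.
U+30AE → 3-byte form E3 82 AE at offsets 13–15.
U+6169 → 3-byte form E6 85 A9 at offsets 16–18.
Offset 17 falls in char 6's range; it's byte 2 of E6 85 A9 = 0x85.

0x85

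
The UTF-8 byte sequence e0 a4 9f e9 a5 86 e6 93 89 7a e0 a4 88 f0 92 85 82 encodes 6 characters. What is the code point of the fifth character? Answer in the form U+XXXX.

U+0908

Offset 0: leading byte 0xE0 = 11100000 → 3-byte char #1 = E0 A4 9F.
Offset 3: leading byte 0xE9 = 11101001 → 3-byte char #2 = E9 A5 86.
Offset 6: leading byte 0xE6 = 11100110 → 3-byte char #3 = E6 93 89.
Offset 9: leading byte 0x7A = 01111010 → 1-byte char #4 = 7A.
Offset 10: leading byte 0xE0 = 11100000 → 3-byte char #5 = E0 A4 88.
Leading byte 0xE0 = 11100000 matches 1110xxxx → 3-byte sequence.
Byte 1: 0xE0 = 11100000, payload 0000 (4 bits).
Byte 2: 0xA4 = 10100100 (10xxxxxx ✓), payload 100100.
Byte 3: 0x88 = 10001000 (10xxxxxx ✓), payload 001000.
Concatenate: 0000100100001000 = 0x908 (16 bits → U+0908).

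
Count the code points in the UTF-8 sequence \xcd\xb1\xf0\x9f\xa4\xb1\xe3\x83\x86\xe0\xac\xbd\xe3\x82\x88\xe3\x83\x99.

6

Byte at offset 0: 0xCD = 11001101 → 2-byte char (#1). Advance 2.
Byte at offset 2: 0xF0 = 11110000 → 4-byte char (#2). Advance 4.
Byte at offset 6: 0xE3 = 11100011 → 3-byte char (#3). Advance 3.
Byte at offset 9: 0xE0 = 11100000 → 3-byte char (#4). Advance 3.
Byte at offset 12: 0xE3 = 11100011 → 3-byte char (#5). Advance 3.
Byte at offset 15: 0xE3 = 11100011 → 3-byte char (#6). Advance 3.
Reached end at offset 18 after 6 code points.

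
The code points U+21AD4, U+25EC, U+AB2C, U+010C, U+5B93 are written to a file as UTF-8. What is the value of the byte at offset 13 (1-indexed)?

0xE5

1-indexed offset 13 is 0-indexed offset 12.
U+21AD4 → 4-byte form F0 A1 AB 94 at offsets 0–3.
U+25EC → 3-byte form E2 97 AC at offsets 4–6.
U+AB2C → 3-byte form EA AC AC at offsets 7–9.
U+010C → 2-byte form C4 8C at offsets 10–11.
U+5B93 → 3-byte form E5 AE 93 at offsets 12–14.
Offset 12 falls in char 5's range; it's byte 1 of E5 AE 93 = 0xE5.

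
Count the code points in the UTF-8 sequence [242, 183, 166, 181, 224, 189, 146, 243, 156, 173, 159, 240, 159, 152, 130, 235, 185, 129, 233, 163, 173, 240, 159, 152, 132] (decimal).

Byte at offset 0: 0xF2 = 11110010 → 4-byte char (#1). Advance 4.
Byte at offset 4: 0xE0 = 11100000 → 3-byte char (#2). Advance 3.
Byte at offset 7: 0xF3 = 11110011 → 4-byte char (#3). Advance 4.
Byte at offset 11: 0xF0 = 11110000 → 4-byte char (#4). Advance 4.
Byte at offset 15: 0xEB = 11101011 → 3-byte char (#5). Advance 3.
Byte at offset 18: 0xE9 = 11101001 → 3-byte char (#6). Advance 3.
Byte at offset 21: 0xF0 = 11110000 → 4-byte char (#7). Advance 4.
Reached end at offset 25 after 7 code points.

7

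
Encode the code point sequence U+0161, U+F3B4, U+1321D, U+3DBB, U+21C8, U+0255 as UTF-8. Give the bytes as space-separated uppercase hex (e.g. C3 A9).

C5 A1 EF 8E B4 F0 93 88 9D E3 B6 BB E2 87 88 C9 95

U+0161: 2-byte form → C5 A1.
U+F3B4: 3-byte form → EF 8E B4.
U+1321D: 4-byte form → F0 93 88 9D.
U+3DBB: 3-byte form → E3 B6 BB.
U+21C8: 3-byte form → E2 87 88.
U+0255: 2-byte form → C9 95.
Concatenated (17 bytes): C5 A1 EF 8E B4 F0 93 88 9D E3 B6 BB E2 87 88 C9 95.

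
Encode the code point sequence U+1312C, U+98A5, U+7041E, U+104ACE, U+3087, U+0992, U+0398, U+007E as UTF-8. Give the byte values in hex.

F0 93 84 AC E9 A2 A5 F1 B0 90 9E F4 84 AB 8E E3 82 87 E0 A6 92 CE 98 7E

U+1312C: 4-byte form → F0 93 84 AC.
U+98A5: 3-byte form → E9 A2 A5.
U+7041E: 4-byte form → F1 B0 90 9E.
U+104ACE: 4-byte form → F4 84 AB 8E.
U+3087: 3-byte form → E3 82 87.
U+0992: 3-byte form → E0 A6 92.
U+0398: 2-byte form → CE 98.
U+007E: 1-byte form → 7E.
Concatenated (24 bytes): F0 93 84 AC E9 A2 A5 F1 B0 90 9E F4 84 AB 8E E3 82 87 E0 A6 92 CE 98 7E.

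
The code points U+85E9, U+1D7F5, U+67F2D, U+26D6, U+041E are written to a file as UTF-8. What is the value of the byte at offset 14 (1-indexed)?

1-indexed offset 14 is 0-indexed offset 13.
U+85E9 → 3-byte form E8 97 A9 at offsets 0–2.
U+1D7F5 → 4-byte form F0 9D 9F B5 at offsets 3–6.
U+67F2D → 4-byte form F1 A7 BC AD at offsets 7–10.
U+26D6 → 3-byte form E2 9B 96 at offsets 11–13.
Offset 13 falls in char 4's range; it's byte 3 of E2 9B 96 = 0x96.

0x96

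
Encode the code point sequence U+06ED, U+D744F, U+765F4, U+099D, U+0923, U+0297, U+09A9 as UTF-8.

DB AD F3 97 91 8F F1 B6 97 B4 E0 A6 9D E0 A4 A3 CA 97 E0 A6 A9

U+06ED: 2-byte form → DB AD.
U+D744F: 4-byte form → F3 97 91 8F.
U+765F4: 4-byte form → F1 B6 97 B4.
U+099D: 3-byte form → E0 A6 9D.
U+0923: 3-byte form → E0 A4 A3.
U+0297: 2-byte form → CA 97.
U+09A9: 3-byte form → E0 A6 A9.
Concatenated (21 bytes): DB AD F3 97 91 8F F1 B6 97 B4 E0 A6 9D E0 A4 A3 CA 97 E0 A6 A9.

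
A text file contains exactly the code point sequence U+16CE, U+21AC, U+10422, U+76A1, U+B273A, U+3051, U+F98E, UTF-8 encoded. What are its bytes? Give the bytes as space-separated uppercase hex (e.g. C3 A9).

E1 9B 8E E2 86 AC F0 90 90 A2 E7 9A A1 F2 B2 9C BA E3 81 91 EF A6 8E

U+16CE: 3-byte form → E1 9B 8E.
U+21AC: 3-byte form → E2 86 AC.
U+10422: 4-byte form → F0 90 90 A2.
U+76A1: 3-byte form → E7 9A A1.
U+B273A: 4-byte form → F2 B2 9C BA.
U+3051: 3-byte form → E3 81 91.
U+F98E: 3-byte form → EF A6 8E.
Concatenated (23 bytes): E1 9B 8E E2 86 AC F0 90 90 A2 E7 9A A1 F2 B2 9C BA E3 81 91 EF A6 8E.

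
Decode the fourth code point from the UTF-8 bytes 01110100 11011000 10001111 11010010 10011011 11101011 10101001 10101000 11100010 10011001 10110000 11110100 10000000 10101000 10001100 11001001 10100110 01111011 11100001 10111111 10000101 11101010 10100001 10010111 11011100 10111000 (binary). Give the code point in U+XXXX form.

U+BA68

Offset 0: leading byte 0x74 = 01110100 → 1-byte char #1 = 74.
Offset 1: leading byte 0xD8 = 11011000 → 2-byte char #2 = D8 8F.
Offset 3: leading byte 0xD2 = 11010010 → 2-byte char #3 = D2 9B.
Offset 5: leading byte 0xEB = 11101011 → 3-byte char #4 = EB A9 A8.
Leading byte 0xEB = 11101011 matches 1110xxxx → 3-byte sequence.
Byte 1: 0xEB = 11101011, payload 1011 (4 bits).
Byte 2: 0xA9 = 10101001 (10xxxxxx ✓), payload 101001.
Byte 3: 0xA8 = 10101000 (10xxxxxx ✓), payload 101000.
Concatenate: 1011101001101000 = 0xBA68 (16 bits → U+BA68).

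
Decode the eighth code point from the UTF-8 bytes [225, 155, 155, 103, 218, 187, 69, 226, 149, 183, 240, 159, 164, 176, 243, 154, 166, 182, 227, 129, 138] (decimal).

Offset 0: leading byte 0xE1 = 11100001 → 3-byte char #1 = E1 9B 9B.
Offset 3: leading byte 0x67 = 01100111 → 1-byte char #2 = 67.
Offset 4: leading byte 0xDA = 11011010 → 2-byte char #3 = DA BB.
Offset 6: leading byte 0x45 = 01000101 → 1-byte char #4 = 45.
Offset 7: leading byte 0xE2 = 11100010 → 3-byte char #5 = E2 95 B7.
Offset 10: leading byte 0xF0 = 11110000 → 4-byte char #6 = F0 9F A4 B0.
Offset 14: leading byte 0xF3 = 11110011 → 4-byte char #7 = F3 9A A6 B6.
Offset 18: leading byte 0xE3 = 11100011 → 3-byte char #8 = E3 81 8A.
Leading byte 0xE3 = 11100011 matches 1110xxxx → 3-byte sequence.
Byte 1: 0xE3 = 11100011, payload 0011 (4 bits).
Byte 2: 0x81 = 10000001 (10xxxxxx ✓), payload 000001.
Byte 3: 0x8A = 10001010 (10xxxxxx ✓), payload 001010.
Concatenate: 0011000001001010 = 0x304A (16 bits → U+304A).

U+304A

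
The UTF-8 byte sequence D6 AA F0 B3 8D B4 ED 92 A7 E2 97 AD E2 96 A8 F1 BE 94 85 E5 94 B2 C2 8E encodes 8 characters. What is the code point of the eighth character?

Offset 0: leading byte 0xD6 = 11010110 → 2-byte char #1 = D6 AA.
Offset 2: leading byte 0xF0 = 11110000 → 4-byte char #2 = F0 B3 8D B4.
Offset 6: leading byte 0xED = 11101101 → 3-byte char #3 = ED 92 A7.
Offset 9: leading byte 0xE2 = 11100010 → 3-byte char #4 = E2 97 AD.
Offset 12: leading byte 0xE2 = 11100010 → 3-byte char #5 = E2 96 A8.
Offset 15: leading byte 0xF1 = 11110001 → 4-byte char #6 = F1 BE 94 85.
Offset 19: leading byte 0xE5 = 11100101 → 3-byte char #7 = E5 94 B2.
Offset 22: leading byte 0xC2 = 11000010 → 2-byte char #8 = C2 8E.
Leading byte 0xC2 = 11000010 matches 110xxxxx → 2-byte sequence.
Byte 1: 0xC2 = 11000010, payload 00010 (5 bits).
Byte 2: 0x8E = 10001110 (10xxxxxx ✓), payload 001110.
Concatenate: 00010001110 = 0x8E (11 bits → U+008E).

U+008E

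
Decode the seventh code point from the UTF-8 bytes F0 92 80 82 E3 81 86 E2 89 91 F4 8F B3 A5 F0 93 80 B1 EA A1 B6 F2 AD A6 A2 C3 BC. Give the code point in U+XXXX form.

Offset 0: leading byte 0xF0 = 11110000 → 4-byte char #1 = F0 92 80 82.
Offset 4: leading byte 0xE3 = 11100011 → 3-byte char #2 = E3 81 86.
Offset 7: leading byte 0xE2 = 11100010 → 3-byte char #3 = E2 89 91.
Offset 10: leading byte 0xF4 = 11110100 → 4-byte char #4 = F4 8F B3 A5.
Offset 14: leading byte 0xF0 = 11110000 → 4-byte char #5 = F0 93 80 B1.
Offset 18: leading byte 0xEA = 11101010 → 3-byte char #6 = EA A1 B6.
Offset 21: leading byte 0xF2 = 11110010 → 4-byte char #7 = F2 AD A6 A2.
Leading byte 0xF2 = 11110010 matches 11110xxx → 4-byte sequence.
Byte 1: 0xF2 = 11110010, payload 010 (3 bits).
Byte 2: 0xAD = 10101101 (10xxxxxx ✓), payload 101101.
Byte 3: 0xA6 = 10100110 (10xxxxxx ✓), payload 100110.
Byte 4: 0xA2 = 10100010 (10xxxxxx ✓), payload 100010.
Concatenate: 010101101100110100010 = 0xAD9A2 (21 bits → U+AD9A2).

U+AD9A2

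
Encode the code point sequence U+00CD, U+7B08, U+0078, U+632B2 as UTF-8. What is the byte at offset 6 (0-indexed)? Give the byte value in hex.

U+00CD → 2-byte form C3 8D at offsets 0–1.
U+7B08 → 3-byte form E7 AC 88 at offsets 2–4.
U+0078 → 1-byte form 78 at offsets 5–5.
U+632B2 → 4-byte form F1 A3 8A B2 at offsets 6–9.
Offset 6 falls in char 4's range; it's byte 1 of F1 A3 8A B2 = 0xF1.

0xF1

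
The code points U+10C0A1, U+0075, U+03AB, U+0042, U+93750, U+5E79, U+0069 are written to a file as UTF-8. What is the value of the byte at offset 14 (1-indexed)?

0xB9

1-indexed offset 14 is 0-indexed offset 13.
U+10C0A1 → 4-byte form F4 8C 82 A1 at offsets 0–3.
U+0075 → 1-byte form 75 at offsets 4–4.
U+03AB → 2-byte form CE AB at offsets 5–6.
U+0042 → 1-byte form 42 at offsets 7–7.
U+93750 → 4-byte form F2 93 9D 90 at offsets 8–11.
U+5E79 → 3-byte form E5 B9 B9 at offsets 12–14.
Offset 13 falls in char 6's range; it's byte 2 of E5 B9 B9 = 0xB9.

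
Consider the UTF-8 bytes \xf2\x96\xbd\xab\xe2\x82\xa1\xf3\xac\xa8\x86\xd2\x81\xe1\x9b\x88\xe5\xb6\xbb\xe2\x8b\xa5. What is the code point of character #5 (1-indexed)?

Offset 0: leading byte 0xF2 = 11110010 → 4-byte char #1 = F2 96 BD AB.
Offset 4: leading byte 0xE2 = 11100010 → 3-byte char #2 = E2 82 A1.
Offset 7: leading byte 0xF3 = 11110011 → 4-byte char #3 = F3 AC A8 86.
Offset 11: leading byte 0xD2 = 11010010 → 2-byte char #4 = D2 81.
Offset 13: leading byte 0xE1 = 11100001 → 3-byte char #5 = E1 9B 88.
Leading byte 0xE1 = 11100001 matches 1110xxxx → 3-byte sequence.
Byte 1: 0xE1 = 11100001, payload 0001 (4 bits).
Byte 2: 0x9B = 10011011 (10xxxxxx ✓), payload 011011.
Byte 3: 0x88 = 10001000 (10xxxxxx ✓), payload 001000.
Concatenate: 0001011011001000 = 0x16C8 (16 bits → U+16C8).

U+16C8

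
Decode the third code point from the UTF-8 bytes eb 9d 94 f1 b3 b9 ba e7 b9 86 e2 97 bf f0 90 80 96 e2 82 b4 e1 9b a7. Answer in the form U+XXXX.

Offset 0: leading byte 0xEB = 11101011 → 3-byte char #1 = EB 9D 94.
Offset 3: leading byte 0xF1 = 11110001 → 4-byte char #2 = F1 B3 B9 BA.
Offset 7: leading byte 0xE7 = 11100111 → 3-byte char #3 = E7 B9 86.
Leading byte 0xE7 = 11100111 matches 1110xxxx → 3-byte sequence.
Byte 1: 0xE7 = 11100111, payload 0111 (4 bits).
Byte 2: 0xB9 = 10111001 (10xxxxxx ✓), payload 111001.
Byte 3: 0x86 = 10000110 (10xxxxxx ✓), payload 000110.
Concatenate: 0111111001000110 = 0x7E46 (16 bits → U+7E46).

U+7E46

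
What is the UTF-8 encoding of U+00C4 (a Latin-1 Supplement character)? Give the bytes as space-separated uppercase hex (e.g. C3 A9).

C3 84

U+00C4 = 0xC4 = 196 decimal. In range U+0080–U+07FF → 2-byte form: 110xxxxx 10xxxxxx.
Binary (11 bits): 00011000100.
Split 5+6: 00011 | 000100.
Byte 1: 11000011 = 0xC3.
Byte 2: 10000100 = 0x84.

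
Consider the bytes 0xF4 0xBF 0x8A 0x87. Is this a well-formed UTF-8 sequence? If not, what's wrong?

invalid (encodes a value above U+10FFFF)

Leading byte 0xF4 = 11110100 → 4-byte form.
Payload = 0x13F287, which exceeds U+10FFFF, the maximum Unicode code point. (Leading bytes F5–FF, or F4 followed by ≥ 0x90, are invalid.)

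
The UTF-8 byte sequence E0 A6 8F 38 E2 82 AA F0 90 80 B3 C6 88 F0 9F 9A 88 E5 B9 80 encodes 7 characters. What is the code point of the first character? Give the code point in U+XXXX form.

U+098F

Offset 0: leading byte 0xE0 = 11100000 → 3-byte char #1 = E0 A6 8F.
Leading byte 0xE0 = 11100000 matches 1110xxxx → 3-byte sequence.
Byte 1: 0xE0 = 11100000, payload 0000 (4 bits).
Byte 2: 0xA6 = 10100110 (10xxxxxx ✓), payload 100110.
Byte 3: 0x8F = 10001111 (10xxxxxx ✓), payload 001111.
Concatenate: 0000100110001111 = 0x98F (16 bits → U+098F).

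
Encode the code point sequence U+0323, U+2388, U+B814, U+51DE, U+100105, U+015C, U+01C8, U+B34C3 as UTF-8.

CC A3 E2 8E 88 EB A0 94 E5 87 9E F4 80 84 85 C5 9C C7 88 F2 B3 93 83

U+0323: 2-byte form → CC A3.
U+2388: 3-byte form → E2 8E 88.
U+B814: 3-byte form → EB A0 94.
U+51DE: 3-byte form → E5 87 9E.
U+100105: 4-byte form → F4 80 84 85.
U+015C: 2-byte form → C5 9C.
U+01C8: 2-byte form → C7 88.
U+B34C3: 4-byte form → F2 B3 93 83.
Concatenated (23 bytes): CC A3 E2 8E 88 EB A0 94 E5 87 9E F4 80 84 85 C5 9C C7 88 F2 B3 93 83.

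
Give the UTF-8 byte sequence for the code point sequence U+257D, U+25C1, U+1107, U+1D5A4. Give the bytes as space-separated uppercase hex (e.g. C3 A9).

E2 95 BD E2 97 81 E1 84 87 F0 9D 96 A4

U+257D: 3-byte form → E2 95 BD.
U+25C1: 3-byte form → E2 97 81.
U+1107: 3-byte form → E1 84 87.
U+1D5A4: 4-byte form → F0 9D 96 A4.
Concatenated (13 bytes): E2 95 BD E2 97 81 E1 84 87 F0 9D 96 A4.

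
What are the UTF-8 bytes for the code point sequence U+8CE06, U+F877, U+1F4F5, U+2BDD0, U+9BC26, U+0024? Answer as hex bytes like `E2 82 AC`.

F2 8C B8 86 EF A1 B7 F0 9F 93 B5 F0 AB B7 90 F2 9B B0 A6 24

U+8CE06: 4-byte form → F2 8C B8 86.
U+F877: 3-byte form → EF A1 B7.
U+1F4F5: 4-byte form → F0 9F 93 B5.
U+2BDD0: 4-byte form → F0 AB B7 90.
U+9BC26: 4-byte form → F2 9B B0 A6.
U+0024: 1-byte form → 24.
Concatenated (20 bytes): F2 8C B8 86 EF A1 B7 F0 9F 93 B5 F0 AB B7 90 F2 9B B0 A6 24.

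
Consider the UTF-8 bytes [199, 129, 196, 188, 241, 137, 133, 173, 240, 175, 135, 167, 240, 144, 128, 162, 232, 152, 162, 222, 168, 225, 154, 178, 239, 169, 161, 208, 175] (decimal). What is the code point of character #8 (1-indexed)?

Offset 0: leading byte 0xC7 = 11000111 → 2-byte char #1 = C7 81.
Offset 2: leading byte 0xC4 = 11000100 → 2-byte char #2 = C4 BC.
Offset 4: leading byte 0xF1 = 11110001 → 4-byte char #3 = F1 89 85 AD.
Offset 8: leading byte 0xF0 = 11110000 → 4-byte char #4 = F0 AF 87 A7.
Offset 12: leading byte 0xF0 = 11110000 → 4-byte char #5 = F0 90 80 A2.
Offset 16: leading byte 0xE8 = 11101000 → 3-byte char #6 = E8 98 A2.
Offset 19: leading byte 0xDE = 11011110 → 2-byte char #7 = DE A8.
Offset 21: leading byte 0xE1 = 11100001 → 3-byte char #8 = E1 9A B2.
Leading byte 0xE1 = 11100001 matches 1110xxxx → 3-byte sequence.
Byte 1: 0xE1 = 11100001, payload 0001 (4 bits).
Byte 2: 0x9A = 10011010 (10xxxxxx ✓), payload 011010.
Byte 3: 0xB2 = 10110010 (10xxxxxx ✓), payload 110010.
Concatenate: 0001011010110010 = 0x16B2 (16 bits → U+16B2).

U+16B2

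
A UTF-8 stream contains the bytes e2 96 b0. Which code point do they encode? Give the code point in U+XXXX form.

U+25B0

Leading byte 0xE2 = 11100010 matches 1110xxxx → 3-byte sequence.
Byte 1: 0xE2 = 11100010, payload 0010 (4 bits).
Byte 2: 0x96 = 10010110 (10xxxxxx ✓), payload 010110.
Byte 3: 0xB0 = 10110000 (10xxxxxx ✓), payload 110000.
Concatenate: 0010010110110000 = 0x25B0 (16 bits → U+25B0).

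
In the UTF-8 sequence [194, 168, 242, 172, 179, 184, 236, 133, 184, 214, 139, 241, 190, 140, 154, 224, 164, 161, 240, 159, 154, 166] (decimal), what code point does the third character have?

U+C178

Offset 0: leading byte 0xC2 = 11000010 → 2-byte char #1 = C2 A8.
Offset 2: leading byte 0xF2 = 11110010 → 4-byte char #2 = F2 AC B3 B8.
Offset 6: leading byte 0xEC = 11101100 → 3-byte char #3 = EC 85 B8.
Leading byte 0xEC = 11101100 matches 1110xxxx → 3-byte sequence.
Byte 1: 0xEC = 11101100, payload 1100 (4 bits).
Byte 2: 0x85 = 10000101 (10xxxxxx ✓), payload 000101.
Byte 3: 0xB8 = 10111000 (10xxxxxx ✓), payload 111000.
Concatenate: 1100000101111000 = 0xC178 (16 bits → U+C178).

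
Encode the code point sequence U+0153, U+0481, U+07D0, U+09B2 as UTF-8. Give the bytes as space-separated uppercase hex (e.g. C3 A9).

U+0153: 2-byte form → C5 93.
U+0481: 2-byte form → D2 81.
U+07D0: 2-byte form → DF 90.
U+09B2: 3-byte form → E0 A6 B2.
Concatenated (9 bytes): C5 93 D2 81 DF 90 E0 A6 B2.

C5 93 D2 81 DF 90 E0 A6 B2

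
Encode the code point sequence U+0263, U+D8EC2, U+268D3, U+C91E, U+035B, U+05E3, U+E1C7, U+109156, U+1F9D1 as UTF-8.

C9 A3 F3 98 BB 82 F0 A6 A3 93 EC A4 9E CD 9B D7 A3 EE 87 87 F4 89 85 96 F0 9F A7 91

U+0263: 2-byte form → C9 A3.
U+D8EC2: 4-byte form → F3 98 BB 82.
U+268D3: 4-byte form → F0 A6 A3 93.
U+C91E: 3-byte form → EC A4 9E.
U+035B: 2-byte form → CD 9B.
U+05E3: 2-byte form → D7 A3.
U+E1C7: 3-byte form → EE 87 87.
U+109156: 4-byte form → F4 89 85 96.
U+1F9D1: 4-byte form → F0 9F A7 91.
Concatenated (28 bytes): C9 A3 F3 98 BB 82 F0 A6 A3 93 EC A4 9E CD 9B D7 A3 EE 87 87 F4 89 85 96 F0 9F A7 91.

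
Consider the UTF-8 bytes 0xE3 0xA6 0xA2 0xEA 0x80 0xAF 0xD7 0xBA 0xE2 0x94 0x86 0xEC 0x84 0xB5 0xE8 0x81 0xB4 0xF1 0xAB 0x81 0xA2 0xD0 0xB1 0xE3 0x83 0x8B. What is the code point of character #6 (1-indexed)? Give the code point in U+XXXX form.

U+8074

Offset 0: leading byte 0xE3 = 11100011 → 3-byte char #1 = E3 A6 A2.
Offset 3: leading byte 0xEA = 11101010 → 3-byte char #2 = EA 80 AF.
Offset 6: leading byte 0xD7 = 11010111 → 2-byte char #3 = D7 BA.
Offset 8: leading byte 0xE2 = 11100010 → 3-byte char #4 = E2 94 86.
Offset 11: leading byte 0xEC = 11101100 → 3-byte char #5 = EC 84 B5.
Offset 14: leading byte 0xE8 = 11101000 → 3-byte char #6 = E8 81 B4.
Leading byte 0xE8 = 11101000 matches 1110xxxx → 3-byte sequence.
Byte 1: 0xE8 = 11101000, payload 1000 (4 bits).
Byte 2: 0x81 = 10000001 (10xxxxxx ✓), payload 000001.
Byte 3: 0xB4 = 10110100 (10xxxxxx ✓), payload 110100.
Concatenate: 1000000001110100 = 0x8074 (16 bits → U+8074).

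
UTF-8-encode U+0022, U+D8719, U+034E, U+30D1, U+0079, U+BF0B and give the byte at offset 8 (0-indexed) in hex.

0x83

U+0022 → 1-byte form 22 at offsets 0–0.
U+D8719 → 4-byte form F3 98 9C 99 at offsets 1–4.
U+034E → 2-byte form CD 8E at offsets 5–6.
U+30D1 → 3-byte form E3 83 91 at offsets 7–9.
Offset 8 falls in char 4's range; it's byte 2 of E3 83 91 = 0x83.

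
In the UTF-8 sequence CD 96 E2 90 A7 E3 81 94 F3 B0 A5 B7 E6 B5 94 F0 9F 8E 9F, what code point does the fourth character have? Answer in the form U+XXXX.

Offset 0: leading byte 0xCD = 11001101 → 2-byte char #1 = CD 96.
Offset 2: leading byte 0xE2 = 11100010 → 3-byte char #2 = E2 90 A7.
Offset 5: leading byte 0xE3 = 11100011 → 3-byte char #3 = E3 81 94.
Offset 8: leading byte 0xF3 = 11110011 → 4-byte char #4 = F3 B0 A5 B7.
Leading byte 0xF3 = 11110011 matches 11110xxx → 4-byte sequence.
Byte 1: 0xF3 = 11110011, payload 011 (3 bits).
Byte 2: 0xB0 = 10110000 (10xxxxxx ✓), payload 110000.
Byte 3: 0xA5 = 10100101 (10xxxxxx ✓), payload 100101.
Byte 4: 0xB7 = 10110111 (10xxxxxx ✓), payload 110111.
Concatenate: 011110000100101110111 = 0xF0977 (21 bits → U+F0977).

U+F0977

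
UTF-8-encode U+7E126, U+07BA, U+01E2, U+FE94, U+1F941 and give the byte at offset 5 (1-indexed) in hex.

0xDE

1-indexed offset 5 is 0-indexed offset 4.
U+7E126 → 4-byte form F1 BE 84 A6 at offsets 0–3.
U+07BA → 2-byte form DE BA at offsets 4–5.
Offset 4 falls in char 2's range; it's byte 1 of DE BA = 0xDE.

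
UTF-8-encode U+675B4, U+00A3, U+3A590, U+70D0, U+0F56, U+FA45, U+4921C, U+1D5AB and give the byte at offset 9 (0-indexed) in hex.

U+675B4 → 4-byte form F1 A7 96 B4 at offsets 0–3.
U+00A3 → 2-byte form C2 A3 at offsets 4–5.
U+3A590 → 4-byte form F0 BA 96 90 at offsets 6–9.
Offset 9 falls in char 3's range; it's byte 4 of F0 BA 96 90 = 0x90.

0x90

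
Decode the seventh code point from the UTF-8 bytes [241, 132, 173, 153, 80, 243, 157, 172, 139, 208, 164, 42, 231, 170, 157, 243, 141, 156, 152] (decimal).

Offset 0: leading byte 0xF1 = 11110001 → 4-byte char #1 = F1 84 AD 99.
Offset 4: leading byte 0x50 = 01010000 → 1-byte char #2 = 50.
Offset 5: leading byte 0xF3 = 11110011 → 4-byte char #3 = F3 9D AC 8B.
Offset 9: leading byte 0xD0 = 11010000 → 2-byte char #4 = D0 A4.
Offset 11: leading byte 0x2A = 00101010 → 1-byte char #5 = 2A.
Offset 12: leading byte 0xE7 = 11100111 → 3-byte char #6 = E7 AA 9D.
Offset 15: leading byte 0xF3 = 11110011 → 4-byte char #7 = F3 8D 9C 98.
Leading byte 0xF3 = 11110011 matches 11110xxx → 4-byte sequence.
Byte 1: 0xF3 = 11110011, payload 011 (3 bits).
Byte 2: 0x8D = 10001101 (10xxxxxx ✓), payload 001101.
Byte 3: 0x9C = 10011100 (10xxxxxx ✓), payload 011100.
Byte 4: 0x98 = 10011000 (10xxxxxx ✓), payload 011000.
Concatenate: 011001101011100011000 = 0xCD718 (21 bits → U+CD718).

U+CD718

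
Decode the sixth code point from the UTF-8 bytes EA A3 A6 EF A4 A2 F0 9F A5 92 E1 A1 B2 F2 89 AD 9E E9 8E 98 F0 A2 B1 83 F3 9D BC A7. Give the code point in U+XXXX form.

Offset 0: leading byte 0xEA = 11101010 → 3-byte char #1 = EA A3 A6.
Offset 3: leading byte 0xEF = 11101111 → 3-byte char #2 = EF A4 A2.
Offset 6: leading byte 0xF0 = 11110000 → 4-byte char #3 = F0 9F A5 92.
Offset 10: leading byte 0xE1 = 11100001 → 3-byte char #4 = E1 A1 B2.
Offset 13: leading byte 0xF2 = 11110010 → 4-byte char #5 = F2 89 AD 9E.
Offset 17: leading byte 0xE9 = 11101001 → 3-byte char #6 = E9 8E 98.
Leading byte 0xE9 = 11101001 matches 1110xxxx → 3-byte sequence.
Byte 1: 0xE9 = 11101001, payload 1001 (4 bits).
Byte 2: 0x8E = 10001110 (10xxxxxx ✓), payload 001110.
Byte 3: 0x98 = 10011000 (10xxxxxx ✓), payload 011000.
Concatenate: 1001001110011000 = 0x9398 (16 bits → U+9398).

U+9398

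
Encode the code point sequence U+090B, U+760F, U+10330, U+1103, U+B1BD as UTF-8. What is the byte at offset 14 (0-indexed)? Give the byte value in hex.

0x86

U+090B → 3-byte form E0 A4 8B at offsets 0–2.
U+760F → 3-byte form E7 98 8F at offsets 3–5.
U+10330 → 4-byte form F0 90 8C B0 at offsets 6–9.
U+1103 → 3-byte form E1 84 83 at offsets 10–12.
U+B1BD → 3-byte form EB 86 BD at offsets 13–15.
Offset 14 falls in char 5's range; it's byte 2 of EB 86 BD = 0x86.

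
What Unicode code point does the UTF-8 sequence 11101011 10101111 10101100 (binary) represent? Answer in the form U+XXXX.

U+BBEC

Leading byte 0xEB = 11101011 matches 1110xxxx → 3-byte sequence.
Byte 1: 0xEB = 11101011, payload 1011 (4 bits).
Byte 2: 0xAF = 10101111 (10xxxxxx ✓), payload 101111.
Byte 3: 0xAC = 10101100 (10xxxxxx ✓), payload 101100.
Concatenate: 1011101111101100 = 0xBBEC (16 bits → U+BBEC).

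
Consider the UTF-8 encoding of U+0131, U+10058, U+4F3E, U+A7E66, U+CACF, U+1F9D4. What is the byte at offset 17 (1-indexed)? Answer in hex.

1-indexed offset 17 is 0-indexed offset 16.
U+0131 → 2-byte form C4 B1 at offsets 0–1.
U+10058 → 4-byte form F0 90 81 98 at offsets 2–5.
U+4F3E → 3-byte form E4 BC BE at offsets 6–8.
U+A7E66 → 4-byte form F2 A7 B9 A6 at offsets 9–12.
U+CACF → 3-byte form EC AB 8F at offsets 13–15.
U+1F9D4 → 4-byte form F0 9F A7 94 at offsets 16–19.
Offset 16 falls in char 6's range; it's byte 1 of F0 9F A7 94 = 0xF0.

0xF0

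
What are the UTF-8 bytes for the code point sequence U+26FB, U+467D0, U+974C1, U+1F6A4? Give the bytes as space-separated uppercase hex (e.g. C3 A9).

U+26FB: 3-byte form → E2 9B BB.
U+467D0: 4-byte form → F1 86 9F 90.
U+974C1: 4-byte form → F2 97 93 81.
U+1F6A4: 4-byte form → F0 9F 9A A4.
Concatenated (15 bytes): E2 9B BB F1 86 9F 90 F2 97 93 81 F0 9F 9A A4.

E2 9B BB F1 86 9F 90 F2 97 93 81 F0 9F 9A A4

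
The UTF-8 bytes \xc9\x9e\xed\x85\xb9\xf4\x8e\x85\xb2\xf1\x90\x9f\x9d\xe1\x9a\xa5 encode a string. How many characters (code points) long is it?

5

Byte at offset 0: 0xC9 = 11001001 → 2-byte char (#1). Advance 2.
Byte at offset 2: 0xED = 11101101 → 3-byte char (#2). Advance 3.
Byte at offset 5: 0xF4 = 11110100 → 4-byte char (#3). Advance 4.
Byte at offset 9: 0xF1 = 11110001 → 4-byte char (#4). Advance 4.
Byte at offset 13: 0xE1 = 11100001 → 3-byte char (#5). Advance 3.
Reached end at offset 16 after 5 code points.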